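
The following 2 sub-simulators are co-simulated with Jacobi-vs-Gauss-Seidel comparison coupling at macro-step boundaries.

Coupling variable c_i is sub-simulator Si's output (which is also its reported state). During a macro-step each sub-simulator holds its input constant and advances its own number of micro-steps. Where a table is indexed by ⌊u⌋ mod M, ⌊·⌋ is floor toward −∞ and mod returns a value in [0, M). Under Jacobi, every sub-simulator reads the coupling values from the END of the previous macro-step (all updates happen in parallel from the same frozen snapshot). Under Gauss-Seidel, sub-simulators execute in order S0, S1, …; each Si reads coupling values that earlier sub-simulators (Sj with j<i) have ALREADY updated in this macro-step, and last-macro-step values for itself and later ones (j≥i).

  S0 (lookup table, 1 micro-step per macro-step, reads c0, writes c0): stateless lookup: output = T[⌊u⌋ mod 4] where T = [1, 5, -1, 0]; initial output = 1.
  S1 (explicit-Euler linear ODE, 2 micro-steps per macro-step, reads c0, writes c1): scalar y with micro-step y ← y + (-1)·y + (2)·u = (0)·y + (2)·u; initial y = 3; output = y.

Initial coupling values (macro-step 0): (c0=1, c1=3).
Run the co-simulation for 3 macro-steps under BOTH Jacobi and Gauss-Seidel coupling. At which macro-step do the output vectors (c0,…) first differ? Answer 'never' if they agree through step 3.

first divergence at macro-step: 1

[Jacobi] macro 1: S0 reads c0=1 → after 1×micro: 5; S1 reads c0=1 → after 2×micro: 2 ⇒ (c0=5, c1=2)
[Jacobi] macro 2: S0 reads c0=5 → after 1×micro: 5; S1 reads c0=5 → after 2×micro: 10 ⇒ (c0=5, c1=10)
[Jacobi] macro 3: S0 reads c0=5 → after 1×micro: 5; S1 reads c0=5 → after 2×micro: 10 ⇒ (c0=5, c1=10)
[Gauss-Seidel] macro 1: S0 reads c0=1 → after 1×micro: 5; S1 reads c0=5 → after 2×micro: 10 ⇒ (c0=5, c1=10)
[Gauss-Seidel] macro 2: S0 reads c0=5 → after 1×micro: 5; S1 reads c0=5 → after 2×micro: 10 ⇒ (c0=5, c1=10)
[Gauss-Seidel] macro 3: S0 reads c0=5 → after 1×micro: 5; S1 reads c0=5 → after 2×micro: 10 ⇒ (c0=5, c1=10)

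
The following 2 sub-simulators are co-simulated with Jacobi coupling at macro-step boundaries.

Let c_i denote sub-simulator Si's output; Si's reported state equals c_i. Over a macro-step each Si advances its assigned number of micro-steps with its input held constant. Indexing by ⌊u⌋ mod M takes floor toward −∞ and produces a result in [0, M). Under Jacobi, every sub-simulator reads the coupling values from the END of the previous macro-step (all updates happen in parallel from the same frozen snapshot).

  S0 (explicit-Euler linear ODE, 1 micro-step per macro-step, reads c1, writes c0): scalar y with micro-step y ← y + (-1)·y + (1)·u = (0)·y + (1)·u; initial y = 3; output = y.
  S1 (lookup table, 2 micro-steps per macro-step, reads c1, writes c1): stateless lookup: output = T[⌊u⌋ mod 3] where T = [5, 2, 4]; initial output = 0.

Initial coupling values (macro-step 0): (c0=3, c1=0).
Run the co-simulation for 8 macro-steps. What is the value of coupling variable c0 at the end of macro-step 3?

c0 at macro-step 3 = 4

macro 1: S0 reads c1=0 → after 1×micro: 0; S1 reads c1=0 → after 2×micro: 5 ⇒ (c0=0, c1=5)
macro 2: S0 reads c1=5 → after 1×micro: 5; S1 reads c1=5 → after 2×micro: 4 ⇒ (c0=5, c1=4)
macro 3: S0 reads c1=4 → after 1×micro: 4; S1 reads c1=4 → after 2×micro: 2 ⇒ (c0=4, c1=2)
macro 4: S0 reads c1=2 → after 1×micro: 2; S1 reads c1=2 → after 2×micro: 4 ⇒ (c0=2, c1=4)
macro 5: S0 reads c1=4 → after 1×micro: 4; S1 reads c1=4 → after 2×micro: 2 ⇒ (c0=4, c1=2)
macro 6: S0 reads c1=2 → after 1×micro: 2; S1 reads c1=2 → after 2×micro: 4 ⇒ (c0=2, c1=4)
macro 7: S0 reads c1=4 → after 1×micro: 4; S1 reads c1=4 → after 2×micro: 2 ⇒ (c0=4, c1=2)
macro 8: S0 reads c1=2 → after 1×micro: 2; S1 reads c1=2 → after 2×micro: 4 ⇒ (c0=2, c1=4)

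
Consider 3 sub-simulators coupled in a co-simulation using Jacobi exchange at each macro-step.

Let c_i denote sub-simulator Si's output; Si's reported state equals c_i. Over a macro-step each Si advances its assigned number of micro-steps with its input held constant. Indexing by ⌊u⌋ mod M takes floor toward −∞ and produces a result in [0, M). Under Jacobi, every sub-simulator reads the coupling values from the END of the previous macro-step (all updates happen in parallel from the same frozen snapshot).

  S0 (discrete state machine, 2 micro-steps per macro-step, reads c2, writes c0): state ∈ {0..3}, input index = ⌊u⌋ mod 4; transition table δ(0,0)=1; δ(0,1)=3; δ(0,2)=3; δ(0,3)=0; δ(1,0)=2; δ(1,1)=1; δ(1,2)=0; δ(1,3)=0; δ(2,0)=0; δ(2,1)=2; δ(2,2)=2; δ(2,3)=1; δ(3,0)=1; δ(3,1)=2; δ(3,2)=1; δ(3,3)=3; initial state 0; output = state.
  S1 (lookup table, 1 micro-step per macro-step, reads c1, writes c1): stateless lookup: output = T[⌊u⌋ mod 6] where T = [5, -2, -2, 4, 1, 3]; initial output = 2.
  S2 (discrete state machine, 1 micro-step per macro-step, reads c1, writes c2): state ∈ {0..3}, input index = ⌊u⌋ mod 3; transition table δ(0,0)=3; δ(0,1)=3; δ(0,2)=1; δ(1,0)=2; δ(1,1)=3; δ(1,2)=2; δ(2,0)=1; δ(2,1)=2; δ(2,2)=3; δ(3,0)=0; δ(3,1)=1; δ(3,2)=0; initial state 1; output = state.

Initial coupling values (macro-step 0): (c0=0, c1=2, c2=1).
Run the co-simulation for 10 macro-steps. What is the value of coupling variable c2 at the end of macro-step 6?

c2 at macro-step 6 = 2

macro 1: S0 reads c2=1 → after 2×micro: 2; S1 reads c1=2 → after 1×micro: -2; S2 reads c1=2 → after 1×micro: 2 ⇒ (c0=2, c1=-2, c2=2)
macro 2: S0 reads c2=2 → after 2×micro: 2; S1 reads c1=-2 → after 1×micro: 1; S2 reads c1=-2 → after 1×micro: 2 ⇒ (c0=2, c1=1, c2=2)
macro 3: S0 reads c2=2 → after 2×micro: 2; S1 reads c1=1 → after 1×micro: -2; S2 reads c1=1 → after 1×micro: 2 ⇒ (c0=2, c1=-2, c2=2)
macro 4: S0 reads c2=2 → after 2×micro: 2; S1 reads c1=-2 → after 1×micro: 1; S2 reads c1=-2 → after 1×micro: 2 ⇒ (c0=2, c1=1, c2=2)
macro 5: S0 reads c2=2 → after 2×micro: 2; S1 reads c1=1 → after 1×micro: -2; S2 reads c1=1 → after 1×micro: 2 ⇒ (c0=2, c1=-2, c2=2)
macro 6: S0 reads c2=2 → after 2×micro: 2; S1 reads c1=-2 → after 1×micro: 1; S2 reads c1=-2 → after 1×micro: 2 ⇒ (c0=2, c1=1, c2=2)
macro 7: S0 reads c2=2 → after 2×micro: 2; S1 reads c1=1 → after 1×micro: -2; S2 reads c1=1 → after 1×micro: 2 ⇒ (c0=2, c1=-2, c2=2)
macro 8: S0 reads c2=2 → after 2×micro: 2; S1 reads c1=-2 → after 1×micro: 1; S2 reads c1=-2 → after 1×micro: 2 ⇒ (c0=2, c1=1, c2=2)
macro 9: S0 reads c2=2 → after 2×micro: 2; S1 reads c1=1 → after 1×micro: -2; S2 reads c1=1 → after 1×micro: 2 ⇒ (c0=2, c1=-2, c2=2)
macro 10: S0 reads c2=2 → after 2×micro: 2; S1 reads c1=-2 → after 1×micro: 1; S2 reads c1=-2 → after 1×micro: 2 ⇒ (c0=2, c1=1, c2=2)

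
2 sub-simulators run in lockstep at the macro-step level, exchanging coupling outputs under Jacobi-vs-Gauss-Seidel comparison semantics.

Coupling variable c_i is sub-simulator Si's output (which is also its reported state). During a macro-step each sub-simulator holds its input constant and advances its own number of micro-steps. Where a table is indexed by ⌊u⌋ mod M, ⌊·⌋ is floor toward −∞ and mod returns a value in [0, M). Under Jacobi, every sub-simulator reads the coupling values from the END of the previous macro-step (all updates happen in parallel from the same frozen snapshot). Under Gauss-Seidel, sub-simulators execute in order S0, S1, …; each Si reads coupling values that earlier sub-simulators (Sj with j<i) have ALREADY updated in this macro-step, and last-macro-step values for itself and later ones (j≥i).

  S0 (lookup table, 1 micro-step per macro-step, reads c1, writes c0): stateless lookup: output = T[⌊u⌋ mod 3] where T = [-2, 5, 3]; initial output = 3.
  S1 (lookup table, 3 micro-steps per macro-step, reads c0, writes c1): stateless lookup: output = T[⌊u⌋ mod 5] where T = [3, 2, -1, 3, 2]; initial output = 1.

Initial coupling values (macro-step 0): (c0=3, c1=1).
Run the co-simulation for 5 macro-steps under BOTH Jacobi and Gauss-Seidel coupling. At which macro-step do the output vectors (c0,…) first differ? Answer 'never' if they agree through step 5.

[Jacobi] macro 1: S0 reads c1=1 → after 1×micro: 5; S1 reads c0=3 → after 3×micro: 3 ⇒ (c0=5, c1=3)
[Jacobi] macro 2: S0 reads c1=3 → after 1×micro: -2; S1 reads c0=5 → after 3×micro: 3 ⇒ (c0=-2, c1=3)
[Jacobi] macro 3: S0 reads c1=3 → after 1×micro: -2; S1 reads c0=-2 → after 3×micro: 3 ⇒ (c0=-2, c1=3)
[Jacobi] macro 4: S0 reads c1=3 → after 1×micro: -2; S1 reads c0=-2 → after 3×micro: 3 ⇒ (c0=-2, c1=3)
[Jacobi] macro 5: S0 reads c1=3 → after 1×micro: -2; S1 reads c0=-2 → after 3×micro: 3 ⇒ (c0=-2, c1=3)
[Gauss-Seidel] macro 1: S0 reads c1=1 → after 1×micro: 5; S1 reads c0=5 → after 3×micro: 3 ⇒ (c0=5, c1=3)
[Gauss-Seidel] macro 2: S0 reads c1=3 → after 1×micro: -2; S1 reads c0=-2 → after 3×micro: 3 ⇒ (c0=-2, c1=3)
[Gauss-Seidel] macro 3: S0 reads c1=3 → after 1×micro: -2; S1 reads c0=-2 → after 3×micro: 3 ⇒ (c0=-2, c1=3)
[Gauss-Seidel] macro 4: S0 reads c1=3 → after 1×micro: -2; S1 reads c0=-2 → after 3×micro: 3 ⇒ (c0=-2, c1=3)
[Gauss-Seidel] macro 5: S0 reads c1=3 → after 1×micro: -2; S1 reads c0=-2 → after 3×micro: 3 ⇒ (c0=-2, c1=3)

first divergence at macro-step: never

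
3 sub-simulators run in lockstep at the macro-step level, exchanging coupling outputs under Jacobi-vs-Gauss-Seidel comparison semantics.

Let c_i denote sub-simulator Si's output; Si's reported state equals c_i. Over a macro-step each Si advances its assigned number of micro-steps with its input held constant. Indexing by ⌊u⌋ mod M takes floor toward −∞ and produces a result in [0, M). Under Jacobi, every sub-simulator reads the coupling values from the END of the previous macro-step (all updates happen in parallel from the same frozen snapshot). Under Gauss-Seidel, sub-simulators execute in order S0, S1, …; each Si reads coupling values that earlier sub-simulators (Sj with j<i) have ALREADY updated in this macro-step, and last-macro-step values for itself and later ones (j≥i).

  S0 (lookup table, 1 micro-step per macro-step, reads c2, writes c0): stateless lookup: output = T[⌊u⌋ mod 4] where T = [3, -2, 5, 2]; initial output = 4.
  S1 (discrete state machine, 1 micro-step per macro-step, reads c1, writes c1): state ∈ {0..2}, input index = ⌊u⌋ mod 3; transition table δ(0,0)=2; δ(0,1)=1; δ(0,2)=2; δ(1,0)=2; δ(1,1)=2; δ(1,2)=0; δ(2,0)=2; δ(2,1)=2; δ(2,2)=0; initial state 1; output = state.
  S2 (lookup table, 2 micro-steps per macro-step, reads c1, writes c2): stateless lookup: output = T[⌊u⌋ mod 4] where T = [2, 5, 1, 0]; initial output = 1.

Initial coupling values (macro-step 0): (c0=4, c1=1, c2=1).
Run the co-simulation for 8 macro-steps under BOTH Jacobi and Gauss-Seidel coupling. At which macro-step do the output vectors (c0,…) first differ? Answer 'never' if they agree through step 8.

[Jacobi] macro 1: S0 reads c2=1 → after 1×micro: -2; S1 reads c1=1 → after 1×micro: 2; S2 reads c1=1 → after 2×micro: 5 ⇒ (c0=-2, c1=2, c2=5)
[Jacobi] macro 2: S0 reads c2=5 → after 1×micro: -2; S1 reads c1=2 → after 1×micro: 0; S2 reads c1=2 → after 2×micro: 1 ⇒ (c0=-2, c1=0, c2=1)
[Jacobi] macro 3: S0 reads c2=1 → after 1×micro: -2; S1 reads c1=0 → after 1×micro: 2; S2 reads c1=0 → after 2×micro: 2 ⇒ (c0=-2, c1=2, c2=2)
[Jacobi] macro 4: S0 reads c2=2 → after 1×micro: 5; S1 reads c1=2 → after 1×micro: 0; S2 reads c1=2 → after 2×micro: 1 ⇒ (c0=5, c1=0, c2=1)
[Jacobi] macro 5: S0 reads c2=1 → after 1×micro: -2; S1 reads c1=0 → after 1×micro: 2; S2 reads c1=0 → after 2×micro: 2 ⇒ (c0=-2, c1=2, c2=2)
[Jacobi] macro 6: S0 reads c2=2 → after 1×micro: 5; S1 reads c1=2 → after 1×micro: 0; S2 reads c1=2 → after 2×micro: 1 ⇒ (c0=5, c1=0, c2=1)
[Jacobi] macro 7: S0 reads c2=1 → after 1×micro: -2; S1 reads c1=0 → after 1×micro: 2; S2 reads c1=0 → after 2×micro: 2 ⇒ (c0=-2, c1=2, c2=2)
[Jacobi] macro 8: S0 reads c2=2 → after 1×micro: 5; S1 reads c1=2 → after 1×micro: 0; S2 reads c1=2 → after 2×micro: 1 ⇒ (c0=5, c1=0, c2=1)
[Gauss-Seidel] macro 1: S0 reads c2=1 → after 1×micro: -2; S1 reads c1=1 → after 1×micro: 2; S2 reads c1=2 → after 2×micro: 1 ⇒ (c0=-2, c1=2, c2=1)
[Gauss-Seidel] macro 2: S0 reads c2=1 → after 1×micro: -2; S1 reads c1=2 → after 1×micro: 0; S2 reads c1=0 → after 2×micro: 2 ⇒ (c0=-2, c1=0, c2=2)
[Gauss-Seidel] macro 3: S0 reads c2=2 → after 1×micro: 5; S1 reads c1=0 → after 1×micro: 2; S2 reads c1=2 → after 2×micro: 1 ⇒ (c0=5, c1=2, c2=1)
[Gauss-Seidel] macro 4: S0 reads c2=1 → after 1×micro: -2; S1 reads c1=2 → after 1×micro: 0; S2 reads c1=0 → after 2×micro: 2 ⇒ (c0=-2, c1=0, c2=2)
[Gauss-Seidel] macro 5: S0 reads c2=2 → after 1×micro: 5; S1 reads c1=0 → after 1×micro: 2; S2 reads c1=2 → after 2×micro: 1 ⇒ (c0=5, c1=2, c2=1)
[Gauss-Seidel] macro 6: S0 reads c2=1 → after 1×micro: -2; S1 reads c1=2 → after 1×micro: 0; S2 reads c1=0 → after 2×micro: 2 ⇒ (c0=-2, c1=0, c2=2)
[Gauss-Seidel] macro 7: S0 reads c2=2 → after 1×micro: 5; S1 reads c1=0 → after 1×micro: 2; S2 reads c1=2 → after 2×micro: 1 ⇒ (c0=5, c1=2, c2=1)
[Gauss-Seidel] macro 8: S0 reads c2=1 → after 1×micro: -2; S1 reads c1=2 → after 1×micro: 0; S2 reads c1=0 → after 2×micro: 2 ⇒ (c0=-2, c1=0, c2=2)

first divergence at macro-step: 1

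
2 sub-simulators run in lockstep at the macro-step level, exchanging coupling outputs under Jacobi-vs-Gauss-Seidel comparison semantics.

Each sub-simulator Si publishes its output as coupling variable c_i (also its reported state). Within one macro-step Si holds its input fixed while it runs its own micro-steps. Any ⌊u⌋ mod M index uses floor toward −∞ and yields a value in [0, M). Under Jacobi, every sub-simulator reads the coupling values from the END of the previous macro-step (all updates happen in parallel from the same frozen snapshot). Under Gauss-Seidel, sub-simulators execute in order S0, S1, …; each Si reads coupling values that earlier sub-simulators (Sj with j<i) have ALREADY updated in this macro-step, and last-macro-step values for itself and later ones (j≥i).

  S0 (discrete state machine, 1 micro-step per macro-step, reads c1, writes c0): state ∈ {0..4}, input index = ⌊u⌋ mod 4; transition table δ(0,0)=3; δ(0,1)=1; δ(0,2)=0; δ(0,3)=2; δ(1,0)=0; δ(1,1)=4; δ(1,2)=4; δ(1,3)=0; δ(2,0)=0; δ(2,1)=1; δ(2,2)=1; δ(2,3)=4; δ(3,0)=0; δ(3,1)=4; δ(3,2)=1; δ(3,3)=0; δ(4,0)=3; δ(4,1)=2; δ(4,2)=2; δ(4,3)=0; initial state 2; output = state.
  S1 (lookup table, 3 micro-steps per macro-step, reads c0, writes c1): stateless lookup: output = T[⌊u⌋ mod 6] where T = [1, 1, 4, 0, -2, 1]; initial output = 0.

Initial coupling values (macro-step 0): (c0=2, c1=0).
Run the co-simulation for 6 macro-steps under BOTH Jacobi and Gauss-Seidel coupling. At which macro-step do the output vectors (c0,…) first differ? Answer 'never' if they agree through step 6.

first divergence at macro-step: 1

[Jacobi] macro 1: S0 reads c1=0 → after 1×micro: 0; S1 reads c0=2 → after 3×micro: 4 ⇒ (c0=0, c1=4)
[Jacobi] macro 2: S0 reads c1=4 → after 1×micro: 3; S1 reads c0=0 → after 3×micro: 1 ⇒ (c0=3, c1=1)
[Jacobi] macro 3: S0 reads c1=1 → after 1×micro: 4; S1 reads c0=3 → after 3×micro: 0 ⇒ (c0=4, c1=0)
[Jacobi] macro 4: S0 reads c1=0 → after 1×micro: 3; S1 reads c0=4 → after 3×micro: -2 ⇒ (c0=3, c1=-2)
[Jacobi] macro 5: S0 reads c1=-2 → after 1×micro: 1; S1 reads c0=3 → after 3×micro: 0 ⇒ (c0=1, c1=0)
[Jacobi] macro 6: S0 reads c1=0 → after 1×micro: 0; S1 reads c0=1 → after 3×micro: 1 ⇒ (c0=0, c1=1)
[Gauss-Seidel] macro 1: S0 reads c1=0 → after 1×micro: 0; S1 reads c0=0 → after 3×micro: 1 ⇒ (c0=0, c1=1)
[Gauss-Seidel] macro 2: S0 reads c1=1 → after 1×micro: 1; S1 reads c0=1 → after 3×micro: 1 ⇒ (c0=1, c1=1)
[Gauss-Seidel] macro 3: S0 reads c1=1 → after 1×micro: 4; S1 reads c0=4 → after 3×micro: -2 ⇒ (c0=4, c1=-2)
[Gauss-Seidel] macro 4: S0 reads c1=-2 → after 1×micro: 2; S1 reads c0=2 → after 3×micro: 4 ⇒ (c0=2, c1=4)
[Gauss-Seidel] macro 5: S0 reads c1=4 → after 1×micro: 0; S1 reads c0=0 → after 3×micro: 1 ⇒ (c0=0, c1=1)
[Gauss-Seidel] macro 6: S0 reads c1=1 → after 1×micro: 1; S1 reads c0=1 → after 3×micro: 1 ⇒ (c0=1, c1=1)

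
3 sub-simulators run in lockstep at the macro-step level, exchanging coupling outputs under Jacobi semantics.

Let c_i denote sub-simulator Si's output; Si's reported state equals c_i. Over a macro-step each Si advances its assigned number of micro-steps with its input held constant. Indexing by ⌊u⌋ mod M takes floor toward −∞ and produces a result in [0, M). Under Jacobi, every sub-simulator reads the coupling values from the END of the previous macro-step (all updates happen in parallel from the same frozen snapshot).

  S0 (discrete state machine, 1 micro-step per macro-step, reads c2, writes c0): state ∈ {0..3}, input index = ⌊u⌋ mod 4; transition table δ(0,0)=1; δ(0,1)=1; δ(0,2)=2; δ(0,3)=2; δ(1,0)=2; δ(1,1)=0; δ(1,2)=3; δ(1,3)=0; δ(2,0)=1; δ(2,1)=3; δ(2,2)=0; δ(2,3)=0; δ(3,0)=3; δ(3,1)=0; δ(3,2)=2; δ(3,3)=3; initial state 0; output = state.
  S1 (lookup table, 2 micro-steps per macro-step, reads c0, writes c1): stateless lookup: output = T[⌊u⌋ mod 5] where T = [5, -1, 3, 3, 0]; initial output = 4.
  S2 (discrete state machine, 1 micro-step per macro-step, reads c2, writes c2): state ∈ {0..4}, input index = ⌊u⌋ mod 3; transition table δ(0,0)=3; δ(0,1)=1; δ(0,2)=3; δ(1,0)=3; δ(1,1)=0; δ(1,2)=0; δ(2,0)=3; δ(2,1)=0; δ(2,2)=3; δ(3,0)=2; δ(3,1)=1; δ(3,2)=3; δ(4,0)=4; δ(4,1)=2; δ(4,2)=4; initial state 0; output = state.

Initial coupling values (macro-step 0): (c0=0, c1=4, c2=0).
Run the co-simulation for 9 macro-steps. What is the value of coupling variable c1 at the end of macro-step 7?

c1 at macro-step 7 = 5

macro 1: S0 reads c2=0 → after 1×micro: 1; S1 reads c0=0 → after 2×micro: 5; S2 reads c2=0 → after 1×micro: 3 ⇒ (c0=1, c1=5, c2=3)
macro 2: S0 reads c2=3 → after 1×micro: 0; S1 reads c0=1 → after 2×micro: -1; S2 reads c2=3 → after 1×micro: 2 ⇒ (c0=0, c1=-1, c2=2)
macro 3: S0 reads c2=2 → after 1×micro: 2; S1 reads c0=0 → after 2×micro: 5; S2 reads c2=2 → after 1×micro: 3 ⇒ (c0=2, c1=5, c2=3)
macro 4: S0 reads c2=3 → after 1×micro: 0; S1 reads c0=2 → after 2×micro: 3; S2 reads c2=3 → after 1×micro: 2 ⇒ (c0=0, c1=3, c2=2)
macro 5: S0 reads c2=2 → after 1×micro: 2; S1 reads c0=0 → after 2×micro: 5; S2 reads c2=2 → after 1×micro: 3 ⇒ (c0=2, c1=5, c2=3)
macro 6: S0 reads c2=3 → after 1×micro: 0; S1 reads c0=2 → after 2×micro: 3; S2 reads c2=3 → after 1×micro: 2 ⇒ (c0=0, c1=3, c2=2)
macro 7: S0 reads c2=2 → after 1×micro: 2; S1 reads c0=0 → after 2×micro: 5; S2 reads c2=2 → after 1×micro: 3 ⇒ (c0=2, c1=5, c2=3)
macro 8: S0 reads c2=3 → after 1×micro: 0; S1 reads c0=2 → after 2×micro: 3; S2 reads c2=3 → after 1×micro: 2 ⇒ (c0=0, c1=3, c2=2)
macro 9: S0 reads c2=2 → after 1×micro: 2; S1 reads c0=0 → after 2×micro: 5; S2 reads c2=2 → after 1×micro: 3 ⇒ (c0=2, c1=5, c2=3)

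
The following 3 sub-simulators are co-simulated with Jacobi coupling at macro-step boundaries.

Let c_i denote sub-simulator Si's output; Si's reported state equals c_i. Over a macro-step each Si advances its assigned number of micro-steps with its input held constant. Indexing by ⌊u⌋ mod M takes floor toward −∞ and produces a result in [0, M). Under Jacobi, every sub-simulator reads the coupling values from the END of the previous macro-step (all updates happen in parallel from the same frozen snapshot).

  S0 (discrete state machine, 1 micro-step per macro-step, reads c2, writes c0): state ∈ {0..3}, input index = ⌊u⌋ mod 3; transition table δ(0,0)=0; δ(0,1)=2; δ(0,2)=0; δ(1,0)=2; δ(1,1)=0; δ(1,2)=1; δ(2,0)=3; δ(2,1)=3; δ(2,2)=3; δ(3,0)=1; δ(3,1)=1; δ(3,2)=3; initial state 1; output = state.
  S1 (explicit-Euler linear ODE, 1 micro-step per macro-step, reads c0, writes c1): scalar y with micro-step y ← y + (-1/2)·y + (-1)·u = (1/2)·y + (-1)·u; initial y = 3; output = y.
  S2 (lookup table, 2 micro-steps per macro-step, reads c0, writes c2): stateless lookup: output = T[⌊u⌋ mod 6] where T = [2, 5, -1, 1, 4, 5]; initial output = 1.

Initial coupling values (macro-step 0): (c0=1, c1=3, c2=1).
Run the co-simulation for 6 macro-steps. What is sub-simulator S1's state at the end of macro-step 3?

macro 1: S0 reads c2=1 → after 1×micro: 0; S1 reads c0=1 → after 1×micro: 1/2; S2 reads c0=1 → after 2×micro: 5 ⇒ (c0=0, c1=1/2, c2=5)
macro 2: S0 reads c2=5 → after 1×micro: 0; S1 reads c0=0 → after 1×micro: 1/4; S2 reads c0=0 → after 2×micro: 2 ⇒ (c0=0, c1=1/4, c2=2)
macro 3: S0 reads c2=2 → after 1×micro: 0; S1 reads c0=0 → after 1×micro: 1/8; S2 reads c0=0 → after 2×micro: 2 ⇒ (c0=0, c1=1/8, c2=2)
macro 4: S0 reads c2=2 → after 1×micro: 0; S1 reads c0=0 → after 1×micro: 1/16; S2 reads c0=0 → after 2×micro: 2 ⇒ (c0=0, c1=1/16, c2=2)
macro 5: S0 reads c2=2 → after 1×micro: 0; S1 reads c0=0 → after 1×micro: 1/32; S2 reads c0=0 → after 2×micro: 2 ⇒ (c0=0, c1=1/32, c2=2)
macro 6: S0 reads c2=2 → after 1×micro: 0; S1 reads c0=0 → after 1×micro: 1/64; S2 reads c0=0 → after 2×micro: 2 ⇒ (c0=0, c1=1/64, c2=2)

S1 state at macro-step 3 = 1/8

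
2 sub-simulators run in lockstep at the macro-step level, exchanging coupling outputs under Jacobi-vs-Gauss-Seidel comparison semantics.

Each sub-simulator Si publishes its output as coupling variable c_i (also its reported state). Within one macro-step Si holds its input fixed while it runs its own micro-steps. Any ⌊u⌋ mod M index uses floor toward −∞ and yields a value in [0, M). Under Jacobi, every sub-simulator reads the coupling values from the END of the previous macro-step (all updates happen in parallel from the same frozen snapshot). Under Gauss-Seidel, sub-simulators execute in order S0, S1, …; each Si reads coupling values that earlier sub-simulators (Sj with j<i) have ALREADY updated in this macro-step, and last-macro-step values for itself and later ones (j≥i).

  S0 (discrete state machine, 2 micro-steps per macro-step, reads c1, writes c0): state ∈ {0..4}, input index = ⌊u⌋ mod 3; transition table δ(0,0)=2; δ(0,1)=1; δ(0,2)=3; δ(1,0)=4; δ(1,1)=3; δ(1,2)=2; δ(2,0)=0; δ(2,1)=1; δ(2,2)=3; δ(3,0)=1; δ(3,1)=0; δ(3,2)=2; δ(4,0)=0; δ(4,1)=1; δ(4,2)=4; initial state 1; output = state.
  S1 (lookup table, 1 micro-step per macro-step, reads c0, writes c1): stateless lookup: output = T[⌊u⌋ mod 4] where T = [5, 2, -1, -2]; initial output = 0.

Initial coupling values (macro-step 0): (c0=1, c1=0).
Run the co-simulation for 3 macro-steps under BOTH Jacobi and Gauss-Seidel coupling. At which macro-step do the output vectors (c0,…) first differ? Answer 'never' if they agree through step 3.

[Jacobi] macro 1: S0 reads c1=0 → after 2×micro: 0; S1 reads c0=1 → after 1×micro: 2 ⇒ (c0=0, c1=2)
[Jacobi] macro 2: S0 reads c1=2 → after 2×micro: 2; S1 reads c0=0 → after 1×micro: 5 ⇒ (c0=2, c1=5)
[Jacobi] macro 3: S0 reads c1=5 → after 2×micro: 2; S1 reads c0=2 → after 1×micro: -1 ⇒ (c0=2, c1=-1)
[Gauss-Seidel] macro 1: S0 reads c1=0 → after 2×micro: 0; S1 reads c0=0 → after 1×micro: 5 ⇒ (c0=0, c1=5)
[Gauss-Seidel] macro 2: S0 reads c1=5 → after 2×micro: 2; S1 reads c0=2 → after 1×micro: -1 ⇒ (c0=2, c1=-1)
[Gauss-Seidel] macro 3: S0 reads c1=-1 → after 2×micro: 2; S1 reads c0=2 → after 1×micro: -1 ⇒ (c0=2, c1=-1)

first divergence at macro-step: 1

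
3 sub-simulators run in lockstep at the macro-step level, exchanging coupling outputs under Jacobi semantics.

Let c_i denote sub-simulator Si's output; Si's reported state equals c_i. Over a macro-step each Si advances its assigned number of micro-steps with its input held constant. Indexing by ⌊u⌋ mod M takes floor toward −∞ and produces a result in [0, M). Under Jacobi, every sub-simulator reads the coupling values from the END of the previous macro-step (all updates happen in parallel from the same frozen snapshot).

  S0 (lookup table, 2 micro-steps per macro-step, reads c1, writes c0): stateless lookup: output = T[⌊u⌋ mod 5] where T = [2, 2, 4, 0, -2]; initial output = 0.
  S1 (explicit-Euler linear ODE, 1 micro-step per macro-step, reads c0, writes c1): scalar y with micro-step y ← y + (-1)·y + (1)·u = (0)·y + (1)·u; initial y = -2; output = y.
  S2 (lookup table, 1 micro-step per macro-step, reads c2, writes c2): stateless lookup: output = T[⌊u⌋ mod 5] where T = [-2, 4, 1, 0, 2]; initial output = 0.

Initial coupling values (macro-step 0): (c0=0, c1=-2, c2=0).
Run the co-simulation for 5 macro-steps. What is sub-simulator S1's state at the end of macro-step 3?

macro 1: S0 reads c1=-2 → after 2×micro: 0; S1 reads c0=0 → after 1×micro: 0; S2 reads c2=0 → after 1×micro: -2 ⇒ (c0=0, c1=0, c2=-2)
macro 2: S0 reads c1=0 → after 2×micro: 2; S1 reads c0=0 → after 1×micro: 0; S2 reads c2=-2 → after 1×micro: 0 ⇒ (c0=2, c1=0, c2=0)
macro 3: S0 reads c1=0 → after 2×micro: 2; S1 reads c0=2 → after 1×micro: 2; S2 reads c2=0 → after 1×micro: -2 ⇒ (c0=2, c1=2, c2=-2)
macro 4: S0 reads c1=2 → after 2×micro: 4; S1 reads c0=2 → after 1×micro: 2; S2 reads c2=-2 → after 1×micro: 0 ⇒ (c0=4, c1=2, c2=0)
macro 5: S0 reads c1=2 → after 2×micro: 4; S1 reads c0=4 → after 1×micro: 4; S2 reads c2=0 → after 1×micro: -2 ⇒ (c0=4, c1=4, c2=-2)

S1 state at macro-step 3 = 2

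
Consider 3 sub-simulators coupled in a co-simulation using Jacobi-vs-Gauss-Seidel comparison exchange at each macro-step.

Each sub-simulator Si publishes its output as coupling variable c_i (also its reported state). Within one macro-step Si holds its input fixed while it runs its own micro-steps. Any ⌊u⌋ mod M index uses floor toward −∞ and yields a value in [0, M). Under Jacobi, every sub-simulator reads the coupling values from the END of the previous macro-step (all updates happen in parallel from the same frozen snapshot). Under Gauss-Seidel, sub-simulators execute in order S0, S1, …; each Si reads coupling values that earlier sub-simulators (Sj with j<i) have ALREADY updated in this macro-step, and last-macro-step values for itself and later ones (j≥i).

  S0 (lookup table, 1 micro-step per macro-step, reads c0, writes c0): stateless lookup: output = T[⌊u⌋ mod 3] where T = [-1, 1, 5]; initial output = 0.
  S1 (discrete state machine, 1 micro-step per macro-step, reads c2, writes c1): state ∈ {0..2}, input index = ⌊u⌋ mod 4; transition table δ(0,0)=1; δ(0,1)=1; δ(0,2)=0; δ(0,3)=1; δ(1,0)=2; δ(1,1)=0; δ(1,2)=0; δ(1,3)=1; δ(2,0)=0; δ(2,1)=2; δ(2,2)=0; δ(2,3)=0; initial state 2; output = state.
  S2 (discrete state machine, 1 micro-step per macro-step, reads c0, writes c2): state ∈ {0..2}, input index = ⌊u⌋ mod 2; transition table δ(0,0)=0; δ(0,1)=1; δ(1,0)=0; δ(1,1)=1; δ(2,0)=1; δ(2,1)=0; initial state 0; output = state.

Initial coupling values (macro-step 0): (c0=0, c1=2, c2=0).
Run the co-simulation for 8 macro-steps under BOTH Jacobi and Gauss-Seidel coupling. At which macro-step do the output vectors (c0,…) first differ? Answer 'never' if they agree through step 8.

[Jacobi] macro 1: S0 reads c0=0 → after 1×micro: -1; S1 reads c2=0 → after 1×micro: 0; S2 reads c0=0 → after 1×micro: 0 ⇒ (c0=-1, c1=0, c2=0)
[Jacobi] macro 2: S0 reads c0=-1 → after 1×micro: 5; S1 reads c2=0 → after 1×micro: 1; S2 reads c0=-1 → after 1×micro: 1 ⇒ (c0=5, c1=1, c2=1)
[Jacobi] macro 3: S0 reads c0=5 → after 1×micro: 5; S1 reads c2=1 → after 1×micro: 0; S2 reads c0=5 → after 1×micro: 1 ⇒ (c0=5, c1=0, c2=1)
[Jacobi] macro 4: S0 reads c0=5 → after 1×micro: 5; S1 reads c2=1 → after 1×micro: 1; S2 reads c0=5 → after 1×micro: 1 ⇒ (c0=5, c1=1, c2=1)
[Jacobi] macro 5: S0 reads c0=5 → after 1×micro: 5; S1 reads c2=1 → after 1×micro: 0; S2 reads c0=5 → after 1×micro: 1 ⇒ (c0=5, c1=0, c2=1)
[Jacobi] macro 6: S0 reads c0=5 → after 1×micro: 5; S1 reads c2=1 → after 1×micro: 1; S2 reads c0=5 → after 1×micro: 1 ⇒ (c0=5, c1=1, c2=1)
[Jacobi] macro 7: S0 reads c0=5 → after 1×micro: 5; S1 reads c2=1 → after 1×micro: 0; S2 reads c0=5 → after 1×micro: 1 ⇒ (c0=5, c1=0, c2=1)
[Jacobi] macro 8: S0 reads c0=5 → after 1×micro: 5; S1 reads c2=1 → after 1×micro: 1; S2 reads c0=5 → after 1×micro: 1 ⇒ (c0=5, c1=1, c2=1)
[Gauss-Seidel] macro 1: S0 reads c0=0 → after 1×micro: -1; S1 reads c2=0 → after 1×micro: 0; S2 reads c0=-1 → after 1×micro: 1 ⇒ (c0=-1, c1=0, c2=1)
[Gauss-Seidel] macro 2: S0 reads c0=-1 → after 1×micro: 5; S1 reads c2=1 → after 1×micro: 1; S2 reads c0=5 → after 1×micro: 1 ⇒ (c0=5, c1=1, c2=1)
[Gauss-Seidel] macro 3: S0 reads c0=5 → after 1×micro: 5; S1 reads c2=1 → after 1×micro: 0; S2 reads c0=5 → after 1×micro: 1 ⇒ (c0=5, c1=0, c2=1)
[Gauss-Seidel] macro 4: S0 reads c0=5 → after 1×micro: 5; S1 reads c2=1 → after 1×micro: 1; S2 reads c0=5 → after 1×micro: 1 ⇒ (c0=5, c1=1, c2=1)
[Gauss-Seidel] macro 5: S0 reads c0=5 → after 1×micro: 5; S1 reads c2=1 → after 1×micro: 0; S2 reads c0=5 → after 1×micro: 1 ⇒ (c0=5, c1=0, c2=1)
[Gauss-Seidel] macro 6: S0 reads c0=5 → after 1×micro: 5; S1 reads c2=1 → after 1×micro: 1; S2 reads c0=5 → after 1×micro: 1 ⇒ (c0=5, c1=1, c2=1)
[Gauss-Seidel] macro 7: S0 reads c0=5 → after 1×micro: 5; S1 reads c2=1 → after 1×micro: 0; S2 reads c0=5 → after 1×micro: 1 ⇒ (c0=5, c1=0, c2=1)
[Gauss-Seidel] macro 8: S0 reads c0=5 → after 1×micro: 5; S1 reads c2=1 → after 1×micro: 1; S2 reads c0=5 → after 1×micro: 1 ⇒ (c0=5, c1=1, c2=1)

first divergence at macro-step: 1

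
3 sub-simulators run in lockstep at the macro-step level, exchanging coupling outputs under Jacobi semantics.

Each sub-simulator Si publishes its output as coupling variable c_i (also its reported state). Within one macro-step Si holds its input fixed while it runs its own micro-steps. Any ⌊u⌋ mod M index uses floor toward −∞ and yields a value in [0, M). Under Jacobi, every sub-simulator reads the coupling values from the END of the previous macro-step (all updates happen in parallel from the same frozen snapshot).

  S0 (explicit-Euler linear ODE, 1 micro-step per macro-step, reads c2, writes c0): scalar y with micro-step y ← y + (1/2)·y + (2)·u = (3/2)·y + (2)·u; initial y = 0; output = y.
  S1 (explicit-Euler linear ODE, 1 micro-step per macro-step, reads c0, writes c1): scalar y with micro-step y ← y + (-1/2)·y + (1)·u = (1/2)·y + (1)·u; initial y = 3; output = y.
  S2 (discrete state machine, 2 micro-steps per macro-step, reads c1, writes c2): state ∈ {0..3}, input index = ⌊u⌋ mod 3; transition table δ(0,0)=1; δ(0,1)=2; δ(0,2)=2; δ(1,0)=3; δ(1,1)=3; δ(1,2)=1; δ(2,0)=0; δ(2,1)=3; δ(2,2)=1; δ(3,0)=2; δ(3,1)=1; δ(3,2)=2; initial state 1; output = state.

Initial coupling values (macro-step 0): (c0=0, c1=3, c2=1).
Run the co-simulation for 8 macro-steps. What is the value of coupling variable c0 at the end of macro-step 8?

c0 at macro-step 8 = 7763/64

macro 1: S0 reads c2=1 → after 1×micro: 2; S1 reads c0=0 → after 1×micro: 3/2; S2 reads c1=3 → after 2×micro: 2 ⇒ (c0=2, c1=3/2, c2=2)
macro 2: S0 reads c2=2 → after 1×micro: 7; S1 reads c0=2 → after 1×micro: 11/4; S2 reads c1=3/2 → after 2×micro: 1 ⇒ (c0=7, c1=11/4, c2=1)
macro 3: S0 reads c2=1 → after 1×micro: 25/2; S1 reads c0=7 → after 1×micro: 67/8; S2 reads c1=11/4 → after 2×micro: 1 ⇒ (c0=25/2, c1=67/8, c2=1)
macro 4: S0 reads c2=1 → after 1×micro: 83/4; S1 reads c0=25/2 → after 1×micro: 267/16; S2 reads c1=67/8 → after 2×micro: 1 ⇒ (c0=83/4, c1=267/16, c2=1)
macro 5: S0 reads c2=1 → after 1×micro: 265/8; S1 reads c0=83/4 → after 1×micro: 931/32; S2 reads c1=267/16 → after 2×micro: 1 ⇒ (c0=265/8, c1=931/32, c2=1)
macro 6: S0 reads c2=1 → after 1×micro: 827/16; S1 reads c0=265/8 → after 1×micro: 3051/64; S2 reads c1=931/32 → after 2×micro: 1 ⇒ (c0=827/16, c1=3051/64, c2=1)
macro 7: S0 reads c2=1 → after 1×micro: 2545/32; S1 reads c0=827/16 → after 1×micro: 9667/128; S2 reads c1=3051/64 → after 2×micro: 1 ⇒ (c0=2545/32, c1=9667/128, c2=1)
macro 8: S0 reads c2=1 → after 1×micro: 7763/64; S1 reads c0=2545/32 → after 1×micro: 30027/256; S2 reads c1=9667/128 → after 2×micro: 2 ⇒ (c0=7763/64, c1=30027/256, c2=2)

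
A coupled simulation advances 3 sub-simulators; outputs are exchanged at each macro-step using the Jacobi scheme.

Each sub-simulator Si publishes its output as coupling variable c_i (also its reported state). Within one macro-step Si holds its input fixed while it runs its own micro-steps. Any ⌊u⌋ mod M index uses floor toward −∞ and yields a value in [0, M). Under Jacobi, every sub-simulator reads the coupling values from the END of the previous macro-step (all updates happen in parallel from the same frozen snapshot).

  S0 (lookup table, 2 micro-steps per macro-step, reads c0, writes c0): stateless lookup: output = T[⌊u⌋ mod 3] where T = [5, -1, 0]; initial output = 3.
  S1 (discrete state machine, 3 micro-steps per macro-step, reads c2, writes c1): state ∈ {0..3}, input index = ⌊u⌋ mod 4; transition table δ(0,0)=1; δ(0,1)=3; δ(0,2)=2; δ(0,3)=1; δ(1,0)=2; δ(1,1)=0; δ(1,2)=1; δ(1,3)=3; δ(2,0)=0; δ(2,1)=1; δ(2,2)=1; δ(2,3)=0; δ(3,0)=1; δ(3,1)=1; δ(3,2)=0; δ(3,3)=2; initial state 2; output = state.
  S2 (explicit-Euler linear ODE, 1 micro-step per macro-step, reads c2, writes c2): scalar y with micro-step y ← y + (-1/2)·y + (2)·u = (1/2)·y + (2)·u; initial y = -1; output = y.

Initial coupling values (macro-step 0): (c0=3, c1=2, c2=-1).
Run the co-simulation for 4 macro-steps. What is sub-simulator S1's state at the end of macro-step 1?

macro 1: S0 reads c0=3 → after 2×micro: 5; S1 reads c2=-1 → after 3×micro: 3; S2 reads c2=-1 → after 1×micro: -5/2 ⇒ (c0=5, c1=3, c2=-5/2)
macro 2: S0 reads c0=5 → after 2×micro: 0; S1 reads c2=-5/2 → after 3×micro: 3; S2 reads c2=-5/2 → after 1×micro: -25/4 ⇒ (c0=0, c1=3, c2=-25/4)
macro 3: S0 reads c0=0 → after 2×micro: 5; S1 reads c2=-25/4 → after 3×micro: 3; S2 reads c2=-25/4 → after 1×micro: -125/8 ⇒ (c0=5, c1=3, c2=-125/8)
macro 4: S0 reads c0=5 → after 2×micro: 0; S1 reads c2=-125/8 → after 3×micro: 0; S2 reads c2=-125/8 → after 1×micro: -625/16 ⇒ (c0=0, c1=0, c2=-625/16)

S1 state at macro-step 1 = 3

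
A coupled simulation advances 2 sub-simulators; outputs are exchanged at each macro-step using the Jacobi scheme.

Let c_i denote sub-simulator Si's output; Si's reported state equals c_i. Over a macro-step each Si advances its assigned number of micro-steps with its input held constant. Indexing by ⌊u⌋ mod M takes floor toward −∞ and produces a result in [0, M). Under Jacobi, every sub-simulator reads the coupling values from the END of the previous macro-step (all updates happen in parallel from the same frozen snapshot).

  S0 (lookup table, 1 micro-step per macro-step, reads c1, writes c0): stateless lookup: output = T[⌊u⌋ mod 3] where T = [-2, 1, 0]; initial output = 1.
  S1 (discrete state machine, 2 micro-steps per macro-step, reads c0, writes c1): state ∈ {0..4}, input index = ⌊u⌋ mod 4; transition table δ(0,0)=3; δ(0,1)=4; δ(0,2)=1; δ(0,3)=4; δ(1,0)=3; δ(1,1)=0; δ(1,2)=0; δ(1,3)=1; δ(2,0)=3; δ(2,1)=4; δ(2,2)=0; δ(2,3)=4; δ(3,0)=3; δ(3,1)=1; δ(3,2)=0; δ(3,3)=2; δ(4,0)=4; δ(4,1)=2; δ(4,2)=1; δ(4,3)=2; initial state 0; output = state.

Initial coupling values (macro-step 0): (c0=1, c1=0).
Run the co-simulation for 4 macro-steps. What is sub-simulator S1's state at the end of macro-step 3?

macro 1: S0 reads c1=0 → after 1×micro: -2; S1 reads c0=1 → after 2×micro: 2 ⇒ (c0=-2, c1=2)
macro 2: S0 reads c1=2 → after 1×micro: 0; S1 reads c0=-2 → after 2×micro: 1 ⇒ (c0=0, c1=1)
macro 3: S0 reads c1=1 → after 1×micro: 1; S1 reads c0=0 → after 2×micro: 3 ⇒ (c0=1, c1=3)
macro 4: S0 reads c1=3 → after 1×micro: -2; S1 reads c0=1 → after 2×micro: 0 ⇒ (c0=-2, c1=0)

S1 state at macro-step 3 = 3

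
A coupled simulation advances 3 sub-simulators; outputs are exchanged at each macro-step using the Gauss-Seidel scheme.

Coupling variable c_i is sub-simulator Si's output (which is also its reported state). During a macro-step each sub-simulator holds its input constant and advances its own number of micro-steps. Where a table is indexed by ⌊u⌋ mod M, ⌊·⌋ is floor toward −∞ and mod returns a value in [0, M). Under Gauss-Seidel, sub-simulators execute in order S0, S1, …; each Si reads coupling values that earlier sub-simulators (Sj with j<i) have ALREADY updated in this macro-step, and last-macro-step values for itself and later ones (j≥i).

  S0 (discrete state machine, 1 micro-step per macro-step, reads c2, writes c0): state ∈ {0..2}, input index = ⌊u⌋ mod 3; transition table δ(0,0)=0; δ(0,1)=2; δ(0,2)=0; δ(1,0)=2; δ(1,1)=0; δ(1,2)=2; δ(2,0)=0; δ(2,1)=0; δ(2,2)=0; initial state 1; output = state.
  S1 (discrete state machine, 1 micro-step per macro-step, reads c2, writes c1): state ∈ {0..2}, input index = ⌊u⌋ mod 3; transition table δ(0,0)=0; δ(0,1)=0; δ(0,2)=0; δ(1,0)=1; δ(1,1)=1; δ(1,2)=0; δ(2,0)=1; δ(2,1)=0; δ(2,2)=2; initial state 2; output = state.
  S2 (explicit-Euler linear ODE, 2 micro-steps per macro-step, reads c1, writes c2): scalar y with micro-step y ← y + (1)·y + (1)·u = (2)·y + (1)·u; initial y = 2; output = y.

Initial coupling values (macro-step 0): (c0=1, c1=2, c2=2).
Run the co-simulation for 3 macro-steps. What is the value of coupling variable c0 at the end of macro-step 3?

macro 1: S0 reads c2=2 → after 1×micro: 2; S1 reads c2=2 → after 1×micro: 2; S2 reads c1=2 → after 2×micro: 14 ⇒ (c0=2, c1=2, c2=14)
macro 2: S0 reads c2=14 → after 1×micro: 0; S1 reads c2=14 → after 1×micro: 2; S2 reads c1=2 → after 2×micro: 62 ⇒ (c0=0, c1=2, c2=62)
macro 3: S0 reads c2=62 → after 1×micro: 0; S1 reads c2=62 → after 1×micro: 2; S2 reads c1=2 → after 2×micro: 254 ⇒ (c0=0, c1=2, c2=254)

c0 at macro-step 3 = 0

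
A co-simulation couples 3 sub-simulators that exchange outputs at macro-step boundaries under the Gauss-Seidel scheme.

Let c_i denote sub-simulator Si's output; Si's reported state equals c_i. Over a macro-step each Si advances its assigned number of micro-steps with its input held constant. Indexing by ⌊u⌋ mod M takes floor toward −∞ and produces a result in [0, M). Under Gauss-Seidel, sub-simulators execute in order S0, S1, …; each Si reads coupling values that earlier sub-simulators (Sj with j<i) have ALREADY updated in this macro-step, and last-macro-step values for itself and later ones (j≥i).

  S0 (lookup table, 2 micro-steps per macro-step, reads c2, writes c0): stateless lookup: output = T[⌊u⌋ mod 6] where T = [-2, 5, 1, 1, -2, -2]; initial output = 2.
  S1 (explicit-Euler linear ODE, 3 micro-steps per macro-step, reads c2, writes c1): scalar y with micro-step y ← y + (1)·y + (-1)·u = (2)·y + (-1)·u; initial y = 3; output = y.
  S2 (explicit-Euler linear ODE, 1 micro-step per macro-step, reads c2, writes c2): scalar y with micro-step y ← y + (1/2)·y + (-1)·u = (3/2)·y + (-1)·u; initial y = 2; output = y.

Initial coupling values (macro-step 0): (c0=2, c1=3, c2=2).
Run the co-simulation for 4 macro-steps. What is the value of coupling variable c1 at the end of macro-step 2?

c1 at macro-step 2 = 73

macro 1: S0 reads c2=2 → after 2×micro: 1; S1 reads c2=2 → after 3×micro: 10; S2 reads c2=2 → after 1×micro: 1 ⇒ (c0=1, c1=10, c2=1)
macro 2: S0 reads c2=1 → after 2×micro: 5; S1 reads c2=1 → after 3×micro: 73; S2 reads c2=1 → after 1×micro: 1/2 ⇒ (c0=5, c1=73, c2=1/2)
macro 3: S0 reads c2=1/2 → after 2×micro: -2; S1 reads c2=1/2 → after 3×micro: 1161/2; S2 reads c2=1/2 → after 1×micro: 1/4 ⇒ (c0=-2, c1=1161/2, c2=1/4)
macro 4: S0 reads c2=1/4 → after 2×micro: -2; S1 reads c2=1/4 → after 3×micro: 18569/4; S2 reads c2=1/4 → after 1×micro: 1/8 ⇒ (c0=-2, c1=18569/4, c2=1/8)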